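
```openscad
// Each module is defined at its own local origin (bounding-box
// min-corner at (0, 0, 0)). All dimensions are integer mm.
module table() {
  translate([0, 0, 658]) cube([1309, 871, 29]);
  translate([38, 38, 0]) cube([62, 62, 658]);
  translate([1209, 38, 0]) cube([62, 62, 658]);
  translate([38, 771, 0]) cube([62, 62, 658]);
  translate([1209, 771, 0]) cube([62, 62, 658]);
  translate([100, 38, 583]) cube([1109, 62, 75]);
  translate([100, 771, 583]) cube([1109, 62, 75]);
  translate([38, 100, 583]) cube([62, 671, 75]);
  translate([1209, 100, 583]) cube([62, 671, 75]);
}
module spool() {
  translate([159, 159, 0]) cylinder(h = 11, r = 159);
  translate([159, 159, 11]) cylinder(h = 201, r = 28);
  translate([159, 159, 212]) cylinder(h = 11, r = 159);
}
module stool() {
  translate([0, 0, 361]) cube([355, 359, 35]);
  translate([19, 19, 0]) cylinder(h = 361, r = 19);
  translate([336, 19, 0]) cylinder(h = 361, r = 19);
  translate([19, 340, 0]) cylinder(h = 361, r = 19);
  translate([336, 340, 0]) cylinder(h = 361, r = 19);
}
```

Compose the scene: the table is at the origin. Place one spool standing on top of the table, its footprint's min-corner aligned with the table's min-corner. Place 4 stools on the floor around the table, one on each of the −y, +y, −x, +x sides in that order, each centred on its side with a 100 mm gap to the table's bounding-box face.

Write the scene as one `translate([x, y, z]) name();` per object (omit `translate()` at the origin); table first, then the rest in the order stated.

table();
translate([0, 0, 687]) spool();
translate([477, -459, 0]) stool();
translate([477, 971, 0]) stool();
translate([-455, 256, 0]) stool();
translate([1409, 256, 0]) stool();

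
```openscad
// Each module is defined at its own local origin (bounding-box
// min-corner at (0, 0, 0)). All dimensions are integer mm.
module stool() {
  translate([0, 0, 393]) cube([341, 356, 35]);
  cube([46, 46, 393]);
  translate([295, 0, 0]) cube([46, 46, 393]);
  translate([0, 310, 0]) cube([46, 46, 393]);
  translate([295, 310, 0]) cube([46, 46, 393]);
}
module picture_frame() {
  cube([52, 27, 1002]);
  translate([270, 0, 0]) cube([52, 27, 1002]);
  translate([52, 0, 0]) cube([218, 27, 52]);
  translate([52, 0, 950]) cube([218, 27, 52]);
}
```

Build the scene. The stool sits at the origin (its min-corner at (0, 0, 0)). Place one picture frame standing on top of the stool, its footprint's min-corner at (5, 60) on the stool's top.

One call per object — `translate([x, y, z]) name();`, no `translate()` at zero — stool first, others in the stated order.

stool();
translate([5, 60, 428]) picture_frame();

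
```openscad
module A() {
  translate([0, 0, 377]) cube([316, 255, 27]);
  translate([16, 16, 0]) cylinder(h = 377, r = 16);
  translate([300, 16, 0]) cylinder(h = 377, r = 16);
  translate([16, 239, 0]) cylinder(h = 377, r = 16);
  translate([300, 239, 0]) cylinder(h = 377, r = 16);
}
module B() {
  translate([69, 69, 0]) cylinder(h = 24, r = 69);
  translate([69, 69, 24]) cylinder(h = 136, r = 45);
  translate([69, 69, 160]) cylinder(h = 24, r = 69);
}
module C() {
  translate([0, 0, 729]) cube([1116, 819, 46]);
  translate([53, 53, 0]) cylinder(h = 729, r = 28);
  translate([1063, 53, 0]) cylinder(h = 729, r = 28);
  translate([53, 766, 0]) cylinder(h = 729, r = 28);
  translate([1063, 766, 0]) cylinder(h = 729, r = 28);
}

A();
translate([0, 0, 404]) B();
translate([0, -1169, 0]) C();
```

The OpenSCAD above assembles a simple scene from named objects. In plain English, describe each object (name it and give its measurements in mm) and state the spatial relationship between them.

A is a four-legged stool. The seat is 316×255 mm, 27 mm thick, top at z = 404 mm. It stands on four round legs, each 32 mm in diameter, from z = 0 to the seat underside, each leg's axis is inset half a diameter from the nearest pair of seat edges (so the leg's bounding box is flush with the corner).

B is a spool: two coaxial disc flanges of radius 69 mm and thickness 24 mm, joined by a core cylinder of radius 45 mm and height 136 mm. The lower flange rests on z = 0 and the three cylinders share a vertical axis.

C is a table: top 1116 mm (x) × 819 mm (y), 46 mm thick, upper face at z = 775 mm, on four round legs of 56 mm diameter, each leg's bounding box inset 25 mm from the nearest pair of top edges, running from z = 0 to the bottom of the top.

The spool is on top of the stool. The table is on the floor beside the stool on its −y side.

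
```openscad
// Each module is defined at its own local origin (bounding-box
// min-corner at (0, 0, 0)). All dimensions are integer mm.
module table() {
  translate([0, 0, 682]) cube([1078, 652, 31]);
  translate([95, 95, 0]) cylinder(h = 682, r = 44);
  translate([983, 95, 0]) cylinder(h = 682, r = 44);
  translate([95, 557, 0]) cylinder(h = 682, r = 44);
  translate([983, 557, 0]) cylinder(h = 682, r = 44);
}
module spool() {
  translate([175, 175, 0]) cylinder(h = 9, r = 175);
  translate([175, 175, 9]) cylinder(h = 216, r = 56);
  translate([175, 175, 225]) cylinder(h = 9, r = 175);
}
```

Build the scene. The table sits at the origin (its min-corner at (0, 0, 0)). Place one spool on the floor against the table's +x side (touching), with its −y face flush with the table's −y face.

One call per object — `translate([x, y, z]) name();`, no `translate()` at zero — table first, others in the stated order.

table();
translate([1078, 0, 0]) spool();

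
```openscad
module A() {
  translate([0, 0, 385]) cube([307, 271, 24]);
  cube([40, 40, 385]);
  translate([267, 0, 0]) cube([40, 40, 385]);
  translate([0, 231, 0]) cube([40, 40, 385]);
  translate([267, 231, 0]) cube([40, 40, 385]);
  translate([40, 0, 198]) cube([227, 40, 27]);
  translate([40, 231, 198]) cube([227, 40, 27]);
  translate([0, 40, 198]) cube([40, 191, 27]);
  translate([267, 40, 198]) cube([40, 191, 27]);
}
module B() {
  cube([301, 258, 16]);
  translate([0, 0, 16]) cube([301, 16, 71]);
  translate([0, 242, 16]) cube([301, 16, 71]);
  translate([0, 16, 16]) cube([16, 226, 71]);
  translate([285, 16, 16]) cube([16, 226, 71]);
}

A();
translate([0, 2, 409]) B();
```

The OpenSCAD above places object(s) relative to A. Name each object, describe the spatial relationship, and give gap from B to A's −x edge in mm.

The open box's min-x is at 0; the stool's min-x is 0; gap = 0 mm.

A is a stool. B is an open box. The open box is on top of the stool. The gap from the open box to the stool's −x edge is 0 mm.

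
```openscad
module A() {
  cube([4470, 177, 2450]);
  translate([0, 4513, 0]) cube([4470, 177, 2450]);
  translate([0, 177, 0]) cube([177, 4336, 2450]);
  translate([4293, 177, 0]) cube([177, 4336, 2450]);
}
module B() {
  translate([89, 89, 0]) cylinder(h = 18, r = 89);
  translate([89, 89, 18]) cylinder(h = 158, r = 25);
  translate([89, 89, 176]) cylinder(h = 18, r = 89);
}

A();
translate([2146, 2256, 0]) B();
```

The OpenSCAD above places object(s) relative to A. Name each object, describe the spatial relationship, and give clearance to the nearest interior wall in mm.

A is a house frame. B is a spool. The spool sits inside the house frame, centred. The clearance to the nearest interior wall is 1969 mm.

Clearances: x = 1969, y = 2079; minimum 1969 mm.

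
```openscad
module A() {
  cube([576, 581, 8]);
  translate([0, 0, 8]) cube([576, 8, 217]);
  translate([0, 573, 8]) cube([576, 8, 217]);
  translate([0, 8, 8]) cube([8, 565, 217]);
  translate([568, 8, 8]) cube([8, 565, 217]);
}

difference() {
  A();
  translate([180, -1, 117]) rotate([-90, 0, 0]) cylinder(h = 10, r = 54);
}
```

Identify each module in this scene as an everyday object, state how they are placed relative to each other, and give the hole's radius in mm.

A is an open box. The open box has a circular hole through its front wall. The hole's radius is 54 mm.

The subtracted cylinder has r = 54 mm.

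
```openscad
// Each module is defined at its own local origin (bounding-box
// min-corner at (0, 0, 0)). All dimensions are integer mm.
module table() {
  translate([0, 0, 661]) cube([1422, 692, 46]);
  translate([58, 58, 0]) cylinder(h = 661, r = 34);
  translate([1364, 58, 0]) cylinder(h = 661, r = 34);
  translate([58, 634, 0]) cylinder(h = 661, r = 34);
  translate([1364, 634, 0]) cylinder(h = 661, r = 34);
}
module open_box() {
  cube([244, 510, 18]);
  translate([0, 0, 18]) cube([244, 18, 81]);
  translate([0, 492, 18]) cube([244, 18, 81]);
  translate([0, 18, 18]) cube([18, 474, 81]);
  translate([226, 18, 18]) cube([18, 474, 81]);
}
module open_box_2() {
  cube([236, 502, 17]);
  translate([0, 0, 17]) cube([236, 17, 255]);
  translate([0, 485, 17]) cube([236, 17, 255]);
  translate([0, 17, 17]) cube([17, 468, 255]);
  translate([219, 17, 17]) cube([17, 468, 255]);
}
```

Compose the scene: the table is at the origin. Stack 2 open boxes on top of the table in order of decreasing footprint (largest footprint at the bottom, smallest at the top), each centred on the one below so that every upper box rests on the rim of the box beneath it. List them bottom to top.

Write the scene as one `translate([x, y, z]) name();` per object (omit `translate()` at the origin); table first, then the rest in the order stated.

table();
translate([589, 91, 707]) open_box();
translate([593, 95, 806]) open_box_2();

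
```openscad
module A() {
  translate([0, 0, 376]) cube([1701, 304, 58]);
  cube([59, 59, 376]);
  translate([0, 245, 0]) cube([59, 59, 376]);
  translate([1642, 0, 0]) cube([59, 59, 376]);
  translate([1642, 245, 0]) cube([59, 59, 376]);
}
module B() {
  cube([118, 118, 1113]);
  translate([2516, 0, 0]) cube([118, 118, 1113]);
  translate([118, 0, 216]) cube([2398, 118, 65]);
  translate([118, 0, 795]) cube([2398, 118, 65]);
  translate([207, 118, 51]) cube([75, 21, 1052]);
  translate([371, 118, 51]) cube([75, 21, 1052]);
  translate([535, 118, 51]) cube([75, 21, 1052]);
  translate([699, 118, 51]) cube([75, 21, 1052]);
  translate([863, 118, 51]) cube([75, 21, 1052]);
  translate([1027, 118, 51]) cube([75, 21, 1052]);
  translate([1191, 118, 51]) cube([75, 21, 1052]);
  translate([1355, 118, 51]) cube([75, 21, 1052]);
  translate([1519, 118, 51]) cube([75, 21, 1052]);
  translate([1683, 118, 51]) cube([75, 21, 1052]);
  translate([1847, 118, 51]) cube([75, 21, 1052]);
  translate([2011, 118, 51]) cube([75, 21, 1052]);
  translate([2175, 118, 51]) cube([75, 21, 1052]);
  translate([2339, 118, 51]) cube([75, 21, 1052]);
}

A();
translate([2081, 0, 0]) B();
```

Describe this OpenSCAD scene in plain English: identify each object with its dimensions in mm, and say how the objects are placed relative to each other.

A is a long wooden bench with a 1701 mm (x) × 304 mm (y) seat, 58 mm thick, its top surface 434 mm above the floor. Four 59 mm square legs at the seat corners, flush with the edges, run from z = 0 to the seat underside.

B is a fence section. Two 118×118 mm posts, 1113 mm tall, stand on the floor with a clear span of 2398 mm between their inner faces. Two horizontal rails of 118×65 mm section span the gap between the posts with their undersides at z = 216 mm and z = 795 mm, flush with the posts' −y face. 14 pickets, each 75 mm wide, 21 mm thick and 1052 mm tall, are fixed to the +y face of the rails with their bottoms at z = 51 mm, evenly spaced across the span with equal gaps (rounded down to the nearest mm) at the −x end and between each pair — any rounding remainder accumulates at the +x end.

The fence section is on the floor beside the bench on its +x side.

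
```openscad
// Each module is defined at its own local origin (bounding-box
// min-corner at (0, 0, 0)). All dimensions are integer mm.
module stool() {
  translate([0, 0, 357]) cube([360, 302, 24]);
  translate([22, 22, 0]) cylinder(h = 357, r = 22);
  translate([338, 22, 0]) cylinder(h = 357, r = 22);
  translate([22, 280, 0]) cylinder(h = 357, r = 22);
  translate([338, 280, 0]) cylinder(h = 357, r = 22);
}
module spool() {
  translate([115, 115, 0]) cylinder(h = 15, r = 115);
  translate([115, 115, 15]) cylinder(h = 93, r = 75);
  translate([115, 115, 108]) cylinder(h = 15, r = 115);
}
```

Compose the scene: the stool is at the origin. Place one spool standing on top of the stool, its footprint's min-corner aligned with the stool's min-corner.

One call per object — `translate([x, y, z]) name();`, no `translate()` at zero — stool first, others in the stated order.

stool();
translate([0, 0, 381]) spool();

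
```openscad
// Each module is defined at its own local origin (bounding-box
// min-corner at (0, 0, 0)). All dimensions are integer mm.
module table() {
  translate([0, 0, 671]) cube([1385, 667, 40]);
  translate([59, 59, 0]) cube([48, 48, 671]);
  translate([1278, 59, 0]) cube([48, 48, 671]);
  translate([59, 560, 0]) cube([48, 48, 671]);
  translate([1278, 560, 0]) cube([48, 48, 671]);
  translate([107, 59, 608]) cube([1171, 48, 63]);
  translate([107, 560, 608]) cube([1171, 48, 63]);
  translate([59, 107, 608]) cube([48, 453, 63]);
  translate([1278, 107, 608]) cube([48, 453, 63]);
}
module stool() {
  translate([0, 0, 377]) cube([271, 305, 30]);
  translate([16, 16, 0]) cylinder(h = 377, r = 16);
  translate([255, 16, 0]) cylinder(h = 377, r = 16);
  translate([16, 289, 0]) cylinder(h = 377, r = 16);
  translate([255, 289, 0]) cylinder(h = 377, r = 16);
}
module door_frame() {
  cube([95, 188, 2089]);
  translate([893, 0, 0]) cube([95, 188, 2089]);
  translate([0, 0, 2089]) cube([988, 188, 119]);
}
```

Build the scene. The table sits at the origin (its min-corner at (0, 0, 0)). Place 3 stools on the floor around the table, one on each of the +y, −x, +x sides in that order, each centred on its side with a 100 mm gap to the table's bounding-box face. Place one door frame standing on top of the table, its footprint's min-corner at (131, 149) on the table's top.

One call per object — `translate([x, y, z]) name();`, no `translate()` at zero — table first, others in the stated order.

table();
translate([557, 767, 0]) stool();
translate([-371, 181, 0]) stool();
translate([1485, 181, 0]) stool();
translate([131, 149, 711]) door_frame();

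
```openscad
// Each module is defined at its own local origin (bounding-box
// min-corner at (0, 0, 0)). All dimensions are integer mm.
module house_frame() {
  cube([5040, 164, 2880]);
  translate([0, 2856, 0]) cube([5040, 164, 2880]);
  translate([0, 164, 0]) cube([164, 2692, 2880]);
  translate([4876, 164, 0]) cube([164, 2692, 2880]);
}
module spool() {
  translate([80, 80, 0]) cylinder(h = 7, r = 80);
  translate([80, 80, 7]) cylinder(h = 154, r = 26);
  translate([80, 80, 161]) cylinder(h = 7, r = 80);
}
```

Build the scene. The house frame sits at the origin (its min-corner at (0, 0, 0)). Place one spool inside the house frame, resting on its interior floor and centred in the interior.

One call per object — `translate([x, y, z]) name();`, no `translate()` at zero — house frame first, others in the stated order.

house_frame();
translate([2440, 1430, 0]) spool();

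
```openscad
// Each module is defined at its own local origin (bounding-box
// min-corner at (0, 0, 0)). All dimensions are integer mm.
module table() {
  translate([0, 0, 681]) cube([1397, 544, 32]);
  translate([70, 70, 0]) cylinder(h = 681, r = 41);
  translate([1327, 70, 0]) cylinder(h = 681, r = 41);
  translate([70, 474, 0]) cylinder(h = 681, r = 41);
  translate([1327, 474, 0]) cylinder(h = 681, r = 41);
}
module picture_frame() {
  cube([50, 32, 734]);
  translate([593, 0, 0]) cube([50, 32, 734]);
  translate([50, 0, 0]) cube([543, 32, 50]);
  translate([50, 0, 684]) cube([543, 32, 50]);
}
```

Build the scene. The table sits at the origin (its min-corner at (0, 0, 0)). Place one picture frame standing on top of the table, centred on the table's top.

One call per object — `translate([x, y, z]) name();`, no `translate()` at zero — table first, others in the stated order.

table();
translate([377, 256, 713]) picture_frame();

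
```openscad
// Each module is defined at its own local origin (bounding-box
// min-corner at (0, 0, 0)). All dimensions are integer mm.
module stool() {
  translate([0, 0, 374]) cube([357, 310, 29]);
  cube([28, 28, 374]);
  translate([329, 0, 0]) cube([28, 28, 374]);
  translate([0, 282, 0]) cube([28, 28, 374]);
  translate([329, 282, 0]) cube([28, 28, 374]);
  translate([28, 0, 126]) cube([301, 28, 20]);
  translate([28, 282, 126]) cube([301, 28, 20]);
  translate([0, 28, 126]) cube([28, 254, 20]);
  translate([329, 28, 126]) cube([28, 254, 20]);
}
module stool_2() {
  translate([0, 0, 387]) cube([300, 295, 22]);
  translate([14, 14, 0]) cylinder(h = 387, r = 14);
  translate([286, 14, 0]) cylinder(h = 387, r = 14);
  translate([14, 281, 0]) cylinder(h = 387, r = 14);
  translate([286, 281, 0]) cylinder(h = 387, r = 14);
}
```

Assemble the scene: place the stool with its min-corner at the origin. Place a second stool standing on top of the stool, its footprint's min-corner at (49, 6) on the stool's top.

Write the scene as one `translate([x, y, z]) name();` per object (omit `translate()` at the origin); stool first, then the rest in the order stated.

stool();
translate([49, 6, 403]) stool_2();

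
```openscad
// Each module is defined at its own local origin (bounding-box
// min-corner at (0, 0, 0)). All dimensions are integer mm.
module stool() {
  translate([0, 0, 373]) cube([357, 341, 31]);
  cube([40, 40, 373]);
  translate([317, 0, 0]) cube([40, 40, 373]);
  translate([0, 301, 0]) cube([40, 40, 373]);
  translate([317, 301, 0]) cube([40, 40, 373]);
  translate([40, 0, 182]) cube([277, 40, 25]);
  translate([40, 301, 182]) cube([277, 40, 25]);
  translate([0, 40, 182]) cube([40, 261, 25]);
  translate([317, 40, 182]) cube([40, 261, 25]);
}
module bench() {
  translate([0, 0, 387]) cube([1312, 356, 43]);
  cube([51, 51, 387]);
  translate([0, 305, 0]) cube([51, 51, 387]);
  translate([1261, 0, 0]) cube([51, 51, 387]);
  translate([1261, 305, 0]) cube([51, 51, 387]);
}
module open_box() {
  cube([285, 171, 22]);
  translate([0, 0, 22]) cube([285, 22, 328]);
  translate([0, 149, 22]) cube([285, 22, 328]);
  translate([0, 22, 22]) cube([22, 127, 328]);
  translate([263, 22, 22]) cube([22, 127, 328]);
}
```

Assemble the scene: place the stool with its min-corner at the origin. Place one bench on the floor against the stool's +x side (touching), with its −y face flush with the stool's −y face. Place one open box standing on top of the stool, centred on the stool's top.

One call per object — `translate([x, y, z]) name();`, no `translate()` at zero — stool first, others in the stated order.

stool();
translate([357, 0, 0]) bench();
translate([36, 85, 404]) open_box();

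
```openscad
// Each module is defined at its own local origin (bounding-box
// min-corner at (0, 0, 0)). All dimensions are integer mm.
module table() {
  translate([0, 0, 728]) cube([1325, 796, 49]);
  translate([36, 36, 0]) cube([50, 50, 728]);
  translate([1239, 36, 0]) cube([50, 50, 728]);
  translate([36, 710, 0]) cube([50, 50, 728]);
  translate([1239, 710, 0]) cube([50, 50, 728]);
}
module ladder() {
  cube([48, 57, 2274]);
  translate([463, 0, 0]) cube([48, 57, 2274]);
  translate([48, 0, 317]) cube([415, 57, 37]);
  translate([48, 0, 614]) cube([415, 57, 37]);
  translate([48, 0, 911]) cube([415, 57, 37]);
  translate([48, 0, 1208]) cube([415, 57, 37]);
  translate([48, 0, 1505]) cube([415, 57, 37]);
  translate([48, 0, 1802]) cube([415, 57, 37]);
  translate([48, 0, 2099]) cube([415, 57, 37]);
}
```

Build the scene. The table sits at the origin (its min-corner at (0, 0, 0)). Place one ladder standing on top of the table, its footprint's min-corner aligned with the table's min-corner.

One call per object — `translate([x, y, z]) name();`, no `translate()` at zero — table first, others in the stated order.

table();
translate([0, 0, 777]) ladder();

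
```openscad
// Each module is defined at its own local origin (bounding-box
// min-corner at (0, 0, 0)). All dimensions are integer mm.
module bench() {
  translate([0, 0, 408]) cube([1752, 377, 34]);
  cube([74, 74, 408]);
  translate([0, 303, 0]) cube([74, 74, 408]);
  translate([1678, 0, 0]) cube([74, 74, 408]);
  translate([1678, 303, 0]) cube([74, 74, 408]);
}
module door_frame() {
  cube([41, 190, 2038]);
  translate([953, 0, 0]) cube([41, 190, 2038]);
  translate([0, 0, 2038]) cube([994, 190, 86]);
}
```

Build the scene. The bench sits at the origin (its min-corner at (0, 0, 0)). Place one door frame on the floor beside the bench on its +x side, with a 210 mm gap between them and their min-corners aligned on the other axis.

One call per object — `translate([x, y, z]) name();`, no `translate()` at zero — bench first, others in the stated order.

bench();
translate([1962, 0, 0]) door_frame();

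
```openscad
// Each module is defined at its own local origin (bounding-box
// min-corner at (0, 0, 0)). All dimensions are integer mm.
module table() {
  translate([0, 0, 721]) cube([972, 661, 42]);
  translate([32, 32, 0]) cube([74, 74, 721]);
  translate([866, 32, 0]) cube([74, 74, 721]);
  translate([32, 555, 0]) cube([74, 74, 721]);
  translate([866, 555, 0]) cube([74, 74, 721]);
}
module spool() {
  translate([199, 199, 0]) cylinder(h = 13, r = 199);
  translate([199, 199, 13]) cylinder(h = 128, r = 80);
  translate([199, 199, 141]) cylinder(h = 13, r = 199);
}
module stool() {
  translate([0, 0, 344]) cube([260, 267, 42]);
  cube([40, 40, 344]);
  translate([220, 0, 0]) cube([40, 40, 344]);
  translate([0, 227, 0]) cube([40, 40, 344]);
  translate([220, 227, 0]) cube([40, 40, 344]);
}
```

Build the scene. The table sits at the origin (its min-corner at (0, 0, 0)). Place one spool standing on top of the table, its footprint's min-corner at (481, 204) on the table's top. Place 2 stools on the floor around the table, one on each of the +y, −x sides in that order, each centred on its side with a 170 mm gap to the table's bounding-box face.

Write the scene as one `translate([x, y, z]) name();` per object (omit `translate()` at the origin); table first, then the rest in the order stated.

table();
translate([481, 204, 763]) spool();
translate([356, 831, 0]) stool();
translate([-430, 197, 0]) stool();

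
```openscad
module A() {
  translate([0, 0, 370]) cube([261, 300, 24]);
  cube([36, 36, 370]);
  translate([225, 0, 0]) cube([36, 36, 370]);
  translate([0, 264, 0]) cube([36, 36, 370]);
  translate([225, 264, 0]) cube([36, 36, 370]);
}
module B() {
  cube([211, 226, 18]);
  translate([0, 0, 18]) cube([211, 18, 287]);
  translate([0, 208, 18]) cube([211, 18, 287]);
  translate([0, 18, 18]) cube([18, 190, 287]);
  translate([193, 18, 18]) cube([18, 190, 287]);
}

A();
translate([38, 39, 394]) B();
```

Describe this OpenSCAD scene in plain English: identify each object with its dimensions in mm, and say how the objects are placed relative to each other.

A is a simple wooden stool: a rectangular seat 261 mm (x) by 300 mm (y), 24 mm thick, top face at z = 394 mm, on four square legs, each 36×36 mm in cross-section. The legs rest on z = 0, each flush with a corner of the seat.

B is an open-topped rectangular box: outside dimensions 211×226×305 mm, with a uniform wall and base thickness of 18 mm. The base is a full 211×226 slab on the floor; four walls sit on top of the base. The front and back walls (the −y and +y sides) span the full width; the two side walls fit between them.

The open box is on top of the stool.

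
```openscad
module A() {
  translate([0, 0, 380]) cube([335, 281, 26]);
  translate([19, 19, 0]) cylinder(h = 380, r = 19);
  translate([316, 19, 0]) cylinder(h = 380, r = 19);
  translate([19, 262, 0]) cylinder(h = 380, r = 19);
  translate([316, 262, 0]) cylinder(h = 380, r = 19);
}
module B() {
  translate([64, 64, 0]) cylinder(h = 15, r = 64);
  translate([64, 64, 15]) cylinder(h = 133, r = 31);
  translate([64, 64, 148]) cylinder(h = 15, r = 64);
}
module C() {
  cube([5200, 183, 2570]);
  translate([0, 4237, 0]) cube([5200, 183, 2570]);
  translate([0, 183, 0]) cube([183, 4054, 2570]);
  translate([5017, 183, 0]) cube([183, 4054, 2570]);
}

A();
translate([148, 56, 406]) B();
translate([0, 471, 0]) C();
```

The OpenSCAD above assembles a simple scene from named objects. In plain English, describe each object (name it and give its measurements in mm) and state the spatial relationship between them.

A is a four-legged stool. The seat is 335×281 mm, 26 mm thick, top at z = 406 mm. It stands on four round legs, each 38 mm in diameter, from z = 0 to the seat underside, each leg's axis is inset half a diameter from the nearest pair of seat edges (so the leg's bounding box is flush with the corner).

B is a spool: two coaxial disc flanges of radius 64 mm and thickness 15 mm, joined by a core cylinder of radius 31 mm and height 133 mm. The lower flange rests on z = 0 and the three cylinders share a vertical axis.

C is the wall frame of a small rectangular building: four walls, each 2570 mm tall and 183 mm thick, enclosing a footprint 5200 mm (x) by 4420 mm (y) outside-to-outside, with no floor or roof. The front and back walls (the −y and +y sides) span the full width; the two side walls fit between them.

The spool is on top of the stool. The house frame is on the floor beside the stool on its +y side.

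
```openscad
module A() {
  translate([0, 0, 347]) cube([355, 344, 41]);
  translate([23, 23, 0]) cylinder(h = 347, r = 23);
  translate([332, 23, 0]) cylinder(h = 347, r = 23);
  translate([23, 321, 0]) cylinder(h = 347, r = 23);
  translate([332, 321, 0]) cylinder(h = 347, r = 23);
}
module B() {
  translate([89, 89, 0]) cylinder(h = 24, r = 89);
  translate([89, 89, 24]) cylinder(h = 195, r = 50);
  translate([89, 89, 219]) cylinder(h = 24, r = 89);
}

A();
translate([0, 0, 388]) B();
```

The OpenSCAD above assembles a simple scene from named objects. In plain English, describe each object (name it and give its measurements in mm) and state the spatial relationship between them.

A is a simple wooden stool: a rectangular seat 355 mm (x) by 344 mm (y), 41 mm thick, top face at z = 388 mm, on four round legs, each 46 mm in diameter. The legs rest on z = 0, each leg's axis is inset half a diameter from the nearest pair of seat edges (so the leg's bounding box is flush with the corner).

B is a spool: two coaxial disc flanges of radius 89 mm and thickness 24 mm, joined by a core cylinder of radius 50 mm and height 195 mm. The lower flange rests on z = 0 and the three cylinders share a vertical axis.

The spool is on top of the stool.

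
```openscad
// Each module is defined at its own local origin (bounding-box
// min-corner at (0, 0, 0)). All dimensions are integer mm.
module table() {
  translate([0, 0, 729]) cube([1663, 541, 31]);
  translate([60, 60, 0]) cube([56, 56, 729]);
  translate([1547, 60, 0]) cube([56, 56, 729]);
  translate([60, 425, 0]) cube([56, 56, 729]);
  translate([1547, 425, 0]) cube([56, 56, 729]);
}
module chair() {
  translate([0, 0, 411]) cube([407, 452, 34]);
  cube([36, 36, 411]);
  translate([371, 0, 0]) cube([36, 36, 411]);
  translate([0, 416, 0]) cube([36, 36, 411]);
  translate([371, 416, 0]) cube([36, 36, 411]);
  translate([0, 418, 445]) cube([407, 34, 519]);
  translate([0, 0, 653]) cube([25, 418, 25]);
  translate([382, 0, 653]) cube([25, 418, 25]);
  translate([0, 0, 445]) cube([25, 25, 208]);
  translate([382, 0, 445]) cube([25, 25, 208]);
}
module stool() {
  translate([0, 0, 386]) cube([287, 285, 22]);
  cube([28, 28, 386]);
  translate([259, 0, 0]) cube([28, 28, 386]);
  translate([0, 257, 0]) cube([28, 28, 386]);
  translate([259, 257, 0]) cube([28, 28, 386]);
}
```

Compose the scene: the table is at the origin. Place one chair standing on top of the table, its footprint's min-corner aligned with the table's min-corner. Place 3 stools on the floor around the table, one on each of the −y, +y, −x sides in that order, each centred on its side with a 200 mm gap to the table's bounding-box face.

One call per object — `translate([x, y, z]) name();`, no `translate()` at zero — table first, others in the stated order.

table();
translate([0, 0, 760]) chair();
translate([688, -485, 0]) stool();
translate([688, 741, 0]) stool();
translate([-487, 128, 0]) stool();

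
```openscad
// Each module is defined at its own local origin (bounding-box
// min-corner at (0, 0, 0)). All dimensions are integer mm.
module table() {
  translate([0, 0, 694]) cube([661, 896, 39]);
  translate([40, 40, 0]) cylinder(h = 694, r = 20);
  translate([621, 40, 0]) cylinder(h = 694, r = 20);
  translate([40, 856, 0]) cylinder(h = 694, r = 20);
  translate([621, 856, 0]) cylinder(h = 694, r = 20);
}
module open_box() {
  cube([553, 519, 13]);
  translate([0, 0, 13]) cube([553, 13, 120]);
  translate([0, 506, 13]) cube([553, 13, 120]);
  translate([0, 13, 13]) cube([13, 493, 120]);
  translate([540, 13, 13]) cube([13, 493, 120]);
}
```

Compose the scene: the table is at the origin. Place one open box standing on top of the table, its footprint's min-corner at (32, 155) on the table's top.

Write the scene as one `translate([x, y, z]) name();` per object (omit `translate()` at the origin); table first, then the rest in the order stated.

table();
translate([32, 155, 733]) open_box();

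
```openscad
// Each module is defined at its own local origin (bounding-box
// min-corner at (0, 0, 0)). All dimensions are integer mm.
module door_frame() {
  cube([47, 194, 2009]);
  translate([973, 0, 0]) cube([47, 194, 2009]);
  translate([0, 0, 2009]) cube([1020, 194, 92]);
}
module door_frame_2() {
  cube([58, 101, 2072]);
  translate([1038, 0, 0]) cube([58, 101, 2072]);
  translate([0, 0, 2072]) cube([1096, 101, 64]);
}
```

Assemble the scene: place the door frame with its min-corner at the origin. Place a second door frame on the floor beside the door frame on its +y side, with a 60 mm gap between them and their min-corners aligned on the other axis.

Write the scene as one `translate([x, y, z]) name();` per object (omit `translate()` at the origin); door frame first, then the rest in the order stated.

door_frame();
translate([0, 254, 0]) door_frame_2();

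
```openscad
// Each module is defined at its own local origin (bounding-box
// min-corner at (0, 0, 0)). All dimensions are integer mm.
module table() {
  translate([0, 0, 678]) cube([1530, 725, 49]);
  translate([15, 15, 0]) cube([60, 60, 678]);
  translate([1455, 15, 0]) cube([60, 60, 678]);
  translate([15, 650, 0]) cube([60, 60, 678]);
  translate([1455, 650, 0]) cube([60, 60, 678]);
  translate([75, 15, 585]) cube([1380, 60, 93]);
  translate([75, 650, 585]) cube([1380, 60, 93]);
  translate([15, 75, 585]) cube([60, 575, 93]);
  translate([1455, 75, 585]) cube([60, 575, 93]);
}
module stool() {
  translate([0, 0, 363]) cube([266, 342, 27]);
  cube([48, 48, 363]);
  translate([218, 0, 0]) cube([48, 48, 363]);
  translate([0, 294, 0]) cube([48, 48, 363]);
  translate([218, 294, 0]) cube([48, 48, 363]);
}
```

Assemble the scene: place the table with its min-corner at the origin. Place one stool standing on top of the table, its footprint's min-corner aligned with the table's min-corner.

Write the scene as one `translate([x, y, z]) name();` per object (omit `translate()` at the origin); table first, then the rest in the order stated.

table();
translate([0, 0, 727]) stool();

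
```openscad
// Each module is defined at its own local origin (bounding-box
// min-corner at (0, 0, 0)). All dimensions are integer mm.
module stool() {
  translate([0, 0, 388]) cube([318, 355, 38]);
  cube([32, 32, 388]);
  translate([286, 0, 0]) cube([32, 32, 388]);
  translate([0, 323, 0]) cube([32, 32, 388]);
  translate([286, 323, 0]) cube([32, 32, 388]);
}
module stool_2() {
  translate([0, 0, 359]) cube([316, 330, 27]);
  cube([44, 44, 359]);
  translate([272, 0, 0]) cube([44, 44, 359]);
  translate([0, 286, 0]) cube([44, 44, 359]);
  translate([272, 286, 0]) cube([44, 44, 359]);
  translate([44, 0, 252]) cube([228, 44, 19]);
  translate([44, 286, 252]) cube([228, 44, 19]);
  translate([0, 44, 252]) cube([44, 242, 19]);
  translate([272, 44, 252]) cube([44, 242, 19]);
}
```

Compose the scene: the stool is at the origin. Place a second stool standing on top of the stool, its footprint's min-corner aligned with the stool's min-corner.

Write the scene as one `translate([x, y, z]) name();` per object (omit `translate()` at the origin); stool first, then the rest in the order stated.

stool();
translate([0, 0, 426]) stool_2();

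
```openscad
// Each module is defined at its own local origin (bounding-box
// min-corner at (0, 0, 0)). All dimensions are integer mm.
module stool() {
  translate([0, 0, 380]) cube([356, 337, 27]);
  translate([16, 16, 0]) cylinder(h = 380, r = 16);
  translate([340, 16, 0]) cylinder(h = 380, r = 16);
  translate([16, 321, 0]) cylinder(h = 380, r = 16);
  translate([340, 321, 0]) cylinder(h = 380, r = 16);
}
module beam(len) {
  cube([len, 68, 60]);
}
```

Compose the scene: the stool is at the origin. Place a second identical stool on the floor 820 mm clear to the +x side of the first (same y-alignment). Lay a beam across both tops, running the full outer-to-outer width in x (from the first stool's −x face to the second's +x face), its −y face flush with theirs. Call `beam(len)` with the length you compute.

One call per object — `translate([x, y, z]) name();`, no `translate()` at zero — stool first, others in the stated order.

stool();
translate([1176, 0, 0]) stool();
translate([0, 0, 407]) beam(1532);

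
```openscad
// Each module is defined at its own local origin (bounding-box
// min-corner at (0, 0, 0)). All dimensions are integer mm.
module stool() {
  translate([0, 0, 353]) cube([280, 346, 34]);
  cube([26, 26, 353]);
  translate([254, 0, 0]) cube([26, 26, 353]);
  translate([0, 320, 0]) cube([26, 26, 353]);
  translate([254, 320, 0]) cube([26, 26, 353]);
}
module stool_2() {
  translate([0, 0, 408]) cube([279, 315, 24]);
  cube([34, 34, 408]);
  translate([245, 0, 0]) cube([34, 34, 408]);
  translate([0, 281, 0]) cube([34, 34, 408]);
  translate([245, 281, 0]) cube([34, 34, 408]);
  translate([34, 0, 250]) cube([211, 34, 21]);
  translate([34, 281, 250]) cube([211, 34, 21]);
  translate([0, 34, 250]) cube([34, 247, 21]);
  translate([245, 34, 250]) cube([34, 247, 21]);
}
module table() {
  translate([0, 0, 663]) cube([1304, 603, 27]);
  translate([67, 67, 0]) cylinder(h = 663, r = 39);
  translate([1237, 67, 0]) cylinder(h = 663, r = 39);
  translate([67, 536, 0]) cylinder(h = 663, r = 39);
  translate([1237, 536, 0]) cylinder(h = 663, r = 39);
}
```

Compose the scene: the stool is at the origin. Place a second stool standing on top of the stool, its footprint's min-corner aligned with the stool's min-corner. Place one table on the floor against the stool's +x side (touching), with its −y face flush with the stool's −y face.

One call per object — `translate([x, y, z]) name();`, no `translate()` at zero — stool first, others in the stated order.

stool();
translate([0, 0, 387]) stool_2();
translate([280, 0, 0]) table();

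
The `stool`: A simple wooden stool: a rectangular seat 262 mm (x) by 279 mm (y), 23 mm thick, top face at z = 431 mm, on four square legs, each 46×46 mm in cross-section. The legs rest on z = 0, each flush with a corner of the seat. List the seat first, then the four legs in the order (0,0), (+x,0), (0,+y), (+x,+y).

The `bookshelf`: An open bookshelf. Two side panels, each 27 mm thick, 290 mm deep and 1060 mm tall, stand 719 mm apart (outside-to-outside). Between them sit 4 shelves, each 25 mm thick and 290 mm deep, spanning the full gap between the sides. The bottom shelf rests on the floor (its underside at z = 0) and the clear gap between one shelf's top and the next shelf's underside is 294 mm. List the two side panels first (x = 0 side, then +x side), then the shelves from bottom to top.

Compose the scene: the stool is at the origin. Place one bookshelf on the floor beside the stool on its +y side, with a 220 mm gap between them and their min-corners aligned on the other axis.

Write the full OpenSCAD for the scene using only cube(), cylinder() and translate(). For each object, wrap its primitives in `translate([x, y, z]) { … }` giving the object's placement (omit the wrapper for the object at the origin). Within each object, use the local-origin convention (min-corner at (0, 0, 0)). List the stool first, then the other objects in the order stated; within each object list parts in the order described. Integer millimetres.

translate([0, 0, 408]) cube([262, 279, 23]);
cube([46, 46, 408]);
translate([216, 0, 0]) cube([46, 46, 408]);
translate([0, 233, 0]) cube([46, 46, 408]);
translate([216, 233, 0]) cube([46, 46, 408]);
translate([0, 499, 0]) {
  cube([27, 290, 1060]);
  translate([692, 0, 0]) cube([27, 290, 1060]);
  translate([27, 0, 0]) cube([665, 290, 25]);
  translate([27, 0, 319]) cube([665, 290, 25]);
  translate([27, 0, 638]) cube([665, 290, 25]);
  translate([27, 0, 957]) cube([665, 290, 25]);
}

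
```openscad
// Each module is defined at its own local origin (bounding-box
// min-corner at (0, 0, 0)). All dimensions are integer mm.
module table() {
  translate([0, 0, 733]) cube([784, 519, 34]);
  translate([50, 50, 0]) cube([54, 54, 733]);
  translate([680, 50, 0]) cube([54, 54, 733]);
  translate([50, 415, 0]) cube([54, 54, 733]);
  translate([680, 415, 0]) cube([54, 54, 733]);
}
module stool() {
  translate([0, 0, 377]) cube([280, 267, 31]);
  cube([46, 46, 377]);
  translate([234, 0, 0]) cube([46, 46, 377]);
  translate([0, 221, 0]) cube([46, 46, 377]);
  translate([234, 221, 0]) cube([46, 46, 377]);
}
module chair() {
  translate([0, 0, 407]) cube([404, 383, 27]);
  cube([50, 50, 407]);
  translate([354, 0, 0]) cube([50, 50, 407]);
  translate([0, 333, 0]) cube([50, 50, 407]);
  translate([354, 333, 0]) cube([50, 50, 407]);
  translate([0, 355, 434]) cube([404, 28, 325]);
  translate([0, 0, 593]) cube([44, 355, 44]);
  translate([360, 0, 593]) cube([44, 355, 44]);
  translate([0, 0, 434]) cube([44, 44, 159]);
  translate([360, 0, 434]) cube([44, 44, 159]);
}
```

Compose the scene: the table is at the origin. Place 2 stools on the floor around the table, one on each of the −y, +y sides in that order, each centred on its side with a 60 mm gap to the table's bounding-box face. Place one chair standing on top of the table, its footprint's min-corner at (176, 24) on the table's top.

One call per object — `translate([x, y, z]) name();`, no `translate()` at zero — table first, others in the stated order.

table();
translate([252, -327, 0]) stool();
translate([252, 579, 0]) stool();
translate([176, 24, 767]) chair();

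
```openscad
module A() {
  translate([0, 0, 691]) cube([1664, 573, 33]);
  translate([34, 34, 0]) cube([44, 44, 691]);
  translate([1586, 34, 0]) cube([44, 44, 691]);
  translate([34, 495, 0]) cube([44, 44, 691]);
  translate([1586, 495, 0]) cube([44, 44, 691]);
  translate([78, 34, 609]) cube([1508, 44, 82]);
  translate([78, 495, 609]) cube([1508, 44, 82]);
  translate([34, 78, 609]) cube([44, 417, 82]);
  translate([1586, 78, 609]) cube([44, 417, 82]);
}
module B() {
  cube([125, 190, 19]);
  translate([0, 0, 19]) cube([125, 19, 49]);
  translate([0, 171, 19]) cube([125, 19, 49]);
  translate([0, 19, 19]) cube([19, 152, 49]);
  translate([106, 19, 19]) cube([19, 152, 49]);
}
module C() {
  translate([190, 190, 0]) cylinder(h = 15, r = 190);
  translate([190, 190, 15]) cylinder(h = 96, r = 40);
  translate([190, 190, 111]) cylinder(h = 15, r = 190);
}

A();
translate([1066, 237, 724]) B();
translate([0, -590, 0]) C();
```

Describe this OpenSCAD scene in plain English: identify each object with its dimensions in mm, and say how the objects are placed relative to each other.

A is a table with a 1664×573 mm rectangular top, 33 mm thick, top surface at z = 724 mm, supported by four 44×44 mm square legs, each inset 34 mm from the nearest pair of top edges, running from the floor. Four apron rails, 44 mm thick and 82 mm tall, run between adjacent legs with their top edges flush with the underside of the top and their outer faces flush with the legs' outer faces.

B is an open storage box with external size 125×190×68 mm and wall thickness 19 mm (the base is also 19 mm thick). The base covers the whole footprint; the four walls stand on the base, with the y-facing walls full-width and the x-facing walls fitting between their inner faces.

C is a spool: two coaxial disc flanges of radius 190 mm and thickness 15 mm, joined by a core cylinder of radius 40 mm and height 96 mm. The lower flange rests on z = 0 and the three cylinders share a vertical axis.

The open box is on top of the table. The spool is on the floor beside the table on its −y side.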